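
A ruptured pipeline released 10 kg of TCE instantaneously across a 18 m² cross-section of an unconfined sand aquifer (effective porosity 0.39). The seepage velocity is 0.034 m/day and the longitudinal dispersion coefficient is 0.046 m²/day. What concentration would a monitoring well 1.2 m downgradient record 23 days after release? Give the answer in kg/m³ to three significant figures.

0.375 kg/m³

For an instantaneous plane source, C(x,t) = M/(n_e·A·√(4πDt)) · exp(−(x−vt)²/(4Dt)), with n_e·A the pore (flow) area.
Plume center vt = 0.034 × 23 = 0.782 m, so the well at 1.2 m is 0.418 m downgradient of the peak.
√(4πDt) = 3.646 m, giving peak height M/(n_e·A·√(4πDt)) = 10/(0.39 × 18 × 3.646) = 0.3907 kg/m³.
(x−vt)²/(4Dt) = (0.418)²/(4 × 0.046 × 23) = 0.04129; exp(−0.04129) = 0.9596.
C = 0.3907 × 0.9596 = 0.375 kg/m³.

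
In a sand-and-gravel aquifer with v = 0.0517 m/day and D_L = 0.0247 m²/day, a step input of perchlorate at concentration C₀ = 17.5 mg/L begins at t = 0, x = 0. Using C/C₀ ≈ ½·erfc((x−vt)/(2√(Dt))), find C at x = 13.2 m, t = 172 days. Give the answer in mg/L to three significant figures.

1.22 mg/L

For a continuous step input, C/C₀ ≈ ½·erfc((x−vt)/(2√(Dt))).
vt = 0.0517 × 172 = 8.8924 m and 2√(Dt) = 2√(0.0247 × 172) = 4.122 m.
Argument (x−vt)/(2√(Dt)) = (13.2 − 8.8924)/4.122 = 1.045; ½·erfc(1.045) = 0.06972.
C = 17.5 × 0.06972 = 1.22 mg/L.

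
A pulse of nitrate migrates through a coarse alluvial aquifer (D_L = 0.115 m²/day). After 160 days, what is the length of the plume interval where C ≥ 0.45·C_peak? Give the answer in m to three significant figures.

15.3 m

The plume is Gaussian with σ = √(2Dt) = √(2 × 0.115 × 160) = 6.066 m.
C/C_peak = exp(−Δx²/(2σ²)) = 0.45 ⇒ Δx = σ·√(−2 ln 0.45) = 6.066 × 1.264 = 7.667 m.
Width = 2Δx = 15.3 m.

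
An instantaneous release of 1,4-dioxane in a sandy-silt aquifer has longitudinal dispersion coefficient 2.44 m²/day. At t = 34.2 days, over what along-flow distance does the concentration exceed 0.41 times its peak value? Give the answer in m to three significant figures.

34.5 m

The plume is Gaussian with σ = √(2Dt) = √(2 × 2.44 × 34.2) = 12.92 m.
C/C_peak = exp(−Δx²/(2σ²)) = 0.41 ⇒ Δx = σ·√(−2 ln 0.41) = 12.92 × 1.335 = 17.25 m.
Width = 2Δx = 34.5 m.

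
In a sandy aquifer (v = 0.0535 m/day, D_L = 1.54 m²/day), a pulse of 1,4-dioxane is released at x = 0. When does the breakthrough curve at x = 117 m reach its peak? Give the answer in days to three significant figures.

For the 1D instantaneous-source solution, setting ∂C/∂t = 0 at fixed x gives v²t² + 2Dt − x² = 0, so t = (√(D² + v²x²) − D)/v².
√(D² + v²x²) = √(1.54² + 0.0535² × 117²) = 6.446; v² = 0.00286225.
t = (6.446 − 1.54)/0.00286225 = 1710 days (vs. the pure-advection estimate x/v = 2190 d).

1710 days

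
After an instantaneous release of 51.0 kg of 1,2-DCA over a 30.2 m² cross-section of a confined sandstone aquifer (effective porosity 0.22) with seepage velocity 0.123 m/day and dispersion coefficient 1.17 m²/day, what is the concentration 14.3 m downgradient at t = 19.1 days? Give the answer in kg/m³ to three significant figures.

0.0927 kg/m³

For an instantaneous plane source, C(x,t) = M/(n_e·A·√(4πDt)) · exp(−(x−vt)²/(4Dt)), with n_e·A the pore (flow) area.
Plume center vt = 0.123 × 19.1 = 2.3493 m, so the well at 14.3 m is 11.9507 m downgradient of the peak.
√(4πDt) = 16.76 m, giving peak height M/(n_e·A·√(4πDt)) = 51.0/(0.22 × 30.2 × 16.76) = 0.4580 kg/m³.
(x−vt)²/(4Dt) = (11.9507)²/(4 × 1.17 × 19.1) = 1.598; exp(−1.598) = 0.2023.
C = 0.4580 × 0.2023 = 0.0927 kg/m³.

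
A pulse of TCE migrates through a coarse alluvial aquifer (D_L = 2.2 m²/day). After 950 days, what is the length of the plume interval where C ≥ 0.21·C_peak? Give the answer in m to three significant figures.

The plume is Gaussian with σ = √(2Dt) = √(2 × 2.2 × 950) = 64.65 m.
C/C_peak = exp(−Δx²/(2σ²)) = 0.21 ⇒ Δx = σ·√(−2 ln 0.21) = 64.65 × 1.767 = 114.2 m.
Width = 2Δx = 228 m.

228 m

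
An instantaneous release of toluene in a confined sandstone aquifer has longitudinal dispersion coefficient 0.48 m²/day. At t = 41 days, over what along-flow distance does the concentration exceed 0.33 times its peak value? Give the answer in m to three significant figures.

18.7 m

The plume is Gaussian with σ = √(2Dt) = √(2 × 0.48 × 41) = 6.274 m.
C/C_peak = exp(−Δx²/(2σ²)) = 0.33 ⇒ Δx = σ·√(−2 ln 0.33) = 6.274 × 1.489 = 9.342 m.
Width = 2Δx = 18.7 m.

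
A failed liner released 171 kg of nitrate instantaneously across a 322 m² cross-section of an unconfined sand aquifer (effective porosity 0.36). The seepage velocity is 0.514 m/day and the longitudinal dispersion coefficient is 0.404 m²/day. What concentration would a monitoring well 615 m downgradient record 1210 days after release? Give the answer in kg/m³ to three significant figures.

For an instantaneous plane source, C(x,t) = M/(n_e·A·√(4πDt)) · exp(−(x−vt)²/(4Dt)), with n_e·A the pore (flow) area.
Plume center vt = 0.514 × 1210 = 621.94 m, so the well at 615 m is 6.94 m upgradient of the peak.
√(4πDt) = 78.38 m, giving peak height M/(n_e·A·√(4πDt)) = 171/(0.36 × 322 × 78.38) = 0.01882 kg/m³.
(x−vt)²/(4Dt) = (-6.94)²/(4 × 0.404 × 1210) = 0.02463; exp(−0.02463) = 0.9757.
C = 0.01882 × 0.9757 = 0.0184 kg/m³.

0.0184 kg/m³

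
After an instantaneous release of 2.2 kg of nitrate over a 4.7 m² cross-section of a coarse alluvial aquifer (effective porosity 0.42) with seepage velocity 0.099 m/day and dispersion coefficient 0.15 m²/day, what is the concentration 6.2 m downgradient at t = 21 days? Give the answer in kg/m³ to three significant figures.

0.0460 kg/m³

For an instantaneous plane source, C(x,t) = M/(n_e·A·√(4πDt)) · exp(−(x−vt)²/(4Dt)), with n_e·A the pore (flow) area.
Plume center vt = 0.099 × 21 = 2.079 m, so the well at 6.2 m is 4.121 m downgradient of the peak.
√(4πDt) = 6.292 m, giving peak height M/(n_e·A·√(4πDt)) = 2.2/(0.42 × 4.7 × 6.292) = 0.1771 kg/m³.
(x−vt)²/(4Dt) = (4.121)²/(4 × 0.15 × 21) = 1.348; exp(−1.348) = 0.2598.
C = 0.1771 × 0.2598 = 0.0460 kg/m³.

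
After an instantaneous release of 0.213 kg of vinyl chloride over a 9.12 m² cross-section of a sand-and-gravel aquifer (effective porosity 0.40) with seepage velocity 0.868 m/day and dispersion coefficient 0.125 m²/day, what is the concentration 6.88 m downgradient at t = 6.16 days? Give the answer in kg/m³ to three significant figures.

0.00875 kg/m³

For an instantaneous plane source, C(x,t) = M/(n_e·A·√(4πDt)) · exp(−(x−vt)²/(4Dt)), with n_e·A the pore (flow) area.
Plume center vt = 0.868 × 6.16 = 5.34688 m, so the well at 6.88 m is 1.53312 m downgradient of the peak.
√(4πDt) = 3.111 m, giving peak height M/(n_e·A·√(4πDt)) = 0.213/(0.40 × 9.12 × 3.111) = 0.01877 kg/m³.
(x−vt)²/(4Dt) = (1.53312)²/(4 × 0.125 × 6.16) = 0.7631; exp(−0.7631) = 0.4662.
C = 0.01877 × 0.4662 = 0.00875 kg/m³.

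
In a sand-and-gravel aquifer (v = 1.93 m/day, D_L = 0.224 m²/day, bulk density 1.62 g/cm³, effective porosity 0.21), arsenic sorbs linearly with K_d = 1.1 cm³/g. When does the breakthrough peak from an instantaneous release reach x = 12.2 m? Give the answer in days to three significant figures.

Retardation factor R = 1 + ρ_b·K_d/n = 1 + 1.62 × 1.1/0.21 = 9.486.
Sorption retards both mechanisms: v_R = v/R = 0.2035 m/day, D_R = D/R = 0.02361 m²/day.
Peak time from v_R²t² + 2D_R t − x² = 0: t = (√(D_R² + v_R²x²) − D_R)/v_R².
√(D_R² + v_R²x²) = √(0.02361² + 0.2035² × 12.2²) = 2.483; v_R² = 0.04141.
t = (2.483 − 0.02361)/0.04141 = 59.4 days.

59.4 days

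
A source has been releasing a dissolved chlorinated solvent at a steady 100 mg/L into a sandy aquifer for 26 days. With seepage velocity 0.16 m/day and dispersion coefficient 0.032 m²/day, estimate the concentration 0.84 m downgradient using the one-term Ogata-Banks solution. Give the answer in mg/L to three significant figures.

99.5 mg/L

For a continuous step input, C/C₀ ≈ ½·erfc((x−vt)/(2√(Dt))).
vt = 0.16 × 26 = 4.16 m and 2√(Dt) = 2√(0.032 × 26) = 1.824 m.
Argument (x−vt)/(2√(Dt)) = (0.84 − 4.16)/1.824 = -1.820; ½·erfc(-1.820) = 0.9950.
C = 100 × 0.9950 = 99.5 mg/L.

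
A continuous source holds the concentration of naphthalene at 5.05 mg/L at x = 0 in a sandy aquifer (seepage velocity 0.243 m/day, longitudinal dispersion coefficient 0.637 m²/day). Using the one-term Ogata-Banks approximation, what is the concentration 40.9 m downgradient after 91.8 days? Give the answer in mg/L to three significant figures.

For a continuous step input, C/C₀ ≈ ½·erfc((x−vt)/(2√(Dt))).
vt = 0.243 × 91.8 = 22.3074 m and 2√(Dt) = 2√(0.637 × 91.8) = 15.29 m.
Argument (x−vt)/(2√(Dt)) = (40.9 − 22.3074)/15.29 = 1.216; ½·erfc(1.216) = 0.04274.
C = 5.05 × 0.04274 = 0.216 mg/L.

0.216 mg/L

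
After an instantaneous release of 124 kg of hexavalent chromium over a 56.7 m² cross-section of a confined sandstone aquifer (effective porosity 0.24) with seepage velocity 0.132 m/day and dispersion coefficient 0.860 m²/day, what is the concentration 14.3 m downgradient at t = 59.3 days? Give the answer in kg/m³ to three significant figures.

For an instantaneous plane source, C(x,t) = M/(n_e·A·√(4πDt)) · exp(−(x−vt)²/(4Dt)), with n_e·A the pore (flow) area.
Plume center vt = 0.132 × 59.3 = 7.8276 m, so the well at 14.3 m is 6.4724 m downgradient of the peak.
√(4πDt) = 25.32 m, giving peak height M/(n_e·A·√(4πDt)) = 124/(0.24 × 56.7 × 25.32) = 0.3599 kg/m³.
(x−vt)²/(4Dt) = (6.4724)²/(4 × 0.860 × 59.3) = 0.2054; exp(−0.2054) = 0.8143.
C = 0.3599 × 0.8143 = 0.293 kg/m³.

0.293 kg/m³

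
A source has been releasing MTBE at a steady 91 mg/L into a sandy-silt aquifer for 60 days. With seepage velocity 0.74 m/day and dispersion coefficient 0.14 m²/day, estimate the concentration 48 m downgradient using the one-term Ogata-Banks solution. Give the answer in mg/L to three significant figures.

17.3 mg/L

For a continuous step input, C/C₀ ≈ ½·erfc((x−vt)/(2√(Dt))).
vt = 0.74 × 60 = 44.4 m and 2√(Dt) = 2√(0.14 × 60) = 5.797 m.
Argument (x−vt)/(2√(Dt)) = (48 − 44.4)/5.797 = 0.6210; ½·erfc(0.6210) = 0.1899.
C = 91 × 0.1899 = 17.3 mg/L.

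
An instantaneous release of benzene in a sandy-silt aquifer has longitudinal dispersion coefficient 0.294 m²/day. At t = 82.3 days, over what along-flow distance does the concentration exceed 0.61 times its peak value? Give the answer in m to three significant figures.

The plume is Gaussian with σ = √(2Dt) = √(2 × 0.294 × 82.3) = 6.956 m.
C/C_peak = exp(−Δx²/(2σ²)) = 0.61 ⇒ Δx = σ·√(−2 ln 0.61) = 6.956 × 0.9943 = 6.916 m.
Width = 2Δx = 13.8 m.

13.8 m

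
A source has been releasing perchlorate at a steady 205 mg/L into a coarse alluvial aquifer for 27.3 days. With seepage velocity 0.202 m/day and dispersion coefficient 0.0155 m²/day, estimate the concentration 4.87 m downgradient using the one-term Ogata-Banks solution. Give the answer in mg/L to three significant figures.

For a continuous step input, C/C₀ ≈ ½·erfc((x−vt)/(2√(Dt))).
vt = 0.202 × 27.3 = 5.5146 m and 2√(Dt) = 2√(0.0155 × 27.3) = 1.301 m.
Argument (x−vt)/(2√(Dt)) = (4.87 − 5.5146)/1.301 = -0.4955; ½·erfc(-0.4955) = 0.7583.
C = 205 × 0.7583 = 155 mg/L.

155 mg/L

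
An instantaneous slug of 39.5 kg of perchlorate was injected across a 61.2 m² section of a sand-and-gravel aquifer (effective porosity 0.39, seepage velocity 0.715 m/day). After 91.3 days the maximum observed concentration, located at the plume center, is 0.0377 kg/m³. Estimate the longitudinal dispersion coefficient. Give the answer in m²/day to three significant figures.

At the plume center C_max = M/(n_e·A·√(4πDt)), so D = M²/(4πt·(n_e·A·C_max)²).
n_e·A·C_max = 0.39 × 61.2 × 0.0377 = 0.8998 kg/m.
D = 39.5²/(4π × 91.3 × 0.8998²) = 1.68 m²/day.

1.68 m²/day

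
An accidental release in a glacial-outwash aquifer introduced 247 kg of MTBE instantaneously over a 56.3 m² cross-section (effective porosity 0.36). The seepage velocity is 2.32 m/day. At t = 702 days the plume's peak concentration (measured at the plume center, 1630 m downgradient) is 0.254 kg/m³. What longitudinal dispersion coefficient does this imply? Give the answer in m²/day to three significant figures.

0.261 m²/day

At the plume center C_max = M/(n_e·A·√(4πDt)), so D = M²/(4πt·(n_e·A·C_max)²).
n_e·A·C_max = 0.36 × 56.3 × 0.254 = 5.148 kg/m.
D = 247²/(4π × 702 × 5.148²) = 0.261 m²/day.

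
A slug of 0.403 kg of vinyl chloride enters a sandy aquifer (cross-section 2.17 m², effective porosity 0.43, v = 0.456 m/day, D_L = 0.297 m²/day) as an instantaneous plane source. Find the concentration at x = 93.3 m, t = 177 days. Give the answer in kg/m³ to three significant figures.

For an instantaneous plane source, C(x,t) = M/(n_e·A·√(4πDt)) · exp(−(x−vt)²/(4Dt)), with n_e·A the pore (flow) area.
Plume center vt = 0.456 × 177 = 80.712 m, so the well at 93.3 m is 12.588 m downgradient of the peak.
√(4πDt) = 25.70 m, giving peak height M/(n_e·A·√(4πDt)) = 0.403/(0.43 × 2.17 × 25.70) = 0.01681 kg/m³.
(x−vt)²/(4Dt) = (12.588)²/(4 × 0.297 × 177) = 0.7536; exp(−0.7536) = 0.4707.
C = 0.01681 × 0.4707 = 0.00791 kg/m³.

0.00791 kg/m³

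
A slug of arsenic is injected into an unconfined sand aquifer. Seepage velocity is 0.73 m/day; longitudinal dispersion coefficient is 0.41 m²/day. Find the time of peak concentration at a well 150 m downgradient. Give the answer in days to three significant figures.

205 days

For the 1D instantaneous-source solution, setting ∂C/∂t = 0 at fixed x gives v²t² + 2Dt − x² = 0, so t = (√(D² + v²x²) − D)/v².
√(D² + v²x²) = √(0.41² + 0.73² × 150²) = 109.5; v² = 0.5329.
t = (109.5 − 0.41)/0.5329 = 205 days (vs. the pure-advection estimate x/v = 205 d).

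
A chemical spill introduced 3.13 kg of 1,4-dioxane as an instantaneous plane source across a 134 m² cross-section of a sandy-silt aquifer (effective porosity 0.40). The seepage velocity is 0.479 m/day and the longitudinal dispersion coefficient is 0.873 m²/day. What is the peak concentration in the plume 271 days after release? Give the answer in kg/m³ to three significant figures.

0.00107 kg/m³

The peak of an instantaneous 1D plume sits at x = vt; there the Gaussian factor is 1 and C_max = M/(n_e·A·√(4πDt)), where n_e·A is the pore area the mass is dissolved in.
√(4πDt) = √(4π × 0.873 × 271) = 54.53 m, so C_max = 3.13/(0.40 × 134 × 54.53) = 0.00107 kg/m³.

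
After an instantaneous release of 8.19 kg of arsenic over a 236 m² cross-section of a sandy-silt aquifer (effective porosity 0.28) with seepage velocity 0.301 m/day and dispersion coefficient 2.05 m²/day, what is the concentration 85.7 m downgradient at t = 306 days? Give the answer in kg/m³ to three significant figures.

For an instantaneous plane source, C(x,t) = M/(n_e·A·√(4πDt)) · exp(−(x−vt)²/(4Dt)), with n_e·A the pore (flow) area.
Plume center vt = 0.301 × 306 = 92.106 m, so the well at 85.7 m is 6.406 m upgradient of the peak.
√(4πDt) = 88.79 m, giving peak height M/(n_e·A·√(4πDt)) = 8.19/(0.28 × 236 × 88.79) = 0.001396 kg/m³.
(x−vt)²/(4Dt) = (-6.406)²/(4 × 2.05 × 306) = 0.01635; exp(−0.01635) = 0.9838.
C = 0.001396 × 0.9838 = 0.00137 kg/m³.

0.00137 kg/m³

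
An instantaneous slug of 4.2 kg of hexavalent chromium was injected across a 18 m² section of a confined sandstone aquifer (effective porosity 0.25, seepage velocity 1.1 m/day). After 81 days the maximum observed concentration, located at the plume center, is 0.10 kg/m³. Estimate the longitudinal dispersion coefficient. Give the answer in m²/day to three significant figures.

At the plume center C_max = M/(n_e·A·√(4πDt)), so D = M²/(4πt·(n_e·A·C_max)²).
n_e·A·C_max = 0.25 × 18 × 0.10 = 0.4500 kg/m.
D = 4.2²/(4π × 81 × 0.4500²) = 0.0856 m²/day.

0.0856 m²/day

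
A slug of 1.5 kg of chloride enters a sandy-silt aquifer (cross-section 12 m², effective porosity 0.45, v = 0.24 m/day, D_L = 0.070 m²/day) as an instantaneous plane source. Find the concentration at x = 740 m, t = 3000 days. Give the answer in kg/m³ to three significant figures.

For an instantaneous plane source, C(x,t) = M/(n_e·A·√(4πDt)) · exp(−(x−vt)²/(4Dt)), with n_e·A the pore (flow) area.
Plume center vt = 0.24 × 3000 = 720 m, so the well at 740 m is 20 m downgradient of the peak.
√(4πDt) = 51.37 m, giving peak height M/(n_e·A·√(4πDt)) = 1.5/(0.45 × 12 × 51.37) = 0.005407 kg/m³.
(x−vt)²/(4Dt) = (20)²/(4 × 0.070 × 3000) = 0.4762; exp(−0.4762) = 0.6211.
C = 0.005407 × 0.6211 = 0.00336 kg/m³.

0.00336 kg/m³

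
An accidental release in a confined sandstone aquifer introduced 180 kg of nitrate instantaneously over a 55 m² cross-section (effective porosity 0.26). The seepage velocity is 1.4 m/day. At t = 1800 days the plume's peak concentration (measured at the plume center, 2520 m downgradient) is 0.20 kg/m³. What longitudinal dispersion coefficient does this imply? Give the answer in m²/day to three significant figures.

At the plume center C_max = M/(n_e·A·√(4πDt)), so D = M²/(4πt·(n_e·A·C_max)²).
n_e·A·C_max = 0.26 × 55 × 0.20 = 2.860 kg/m.
D = 180²/(4π × 1800 × 2.860²) = 0.175 m²/day.

0.175 m²/day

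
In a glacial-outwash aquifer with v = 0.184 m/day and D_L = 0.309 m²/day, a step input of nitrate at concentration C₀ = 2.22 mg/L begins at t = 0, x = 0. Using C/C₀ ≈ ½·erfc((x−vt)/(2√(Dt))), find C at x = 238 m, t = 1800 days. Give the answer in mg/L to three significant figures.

For a continuous step input, C/C₀ ≈ ½·erfc((x−vt)/(2√(Dt))).
vt = 0.184 × 1800 = 331.2 m and 2√(Dt) = 2√(0.309 × 1800) = 47.17 m.
Argument (x−vt)/(2√(Dt)) = (238 − 331.2)/47.17 = -1.976; ½·erfc(-1.976) = 0.9974.
C = 2.22 × 0.9974 = 2.21 mg/L.

2.21 mg/L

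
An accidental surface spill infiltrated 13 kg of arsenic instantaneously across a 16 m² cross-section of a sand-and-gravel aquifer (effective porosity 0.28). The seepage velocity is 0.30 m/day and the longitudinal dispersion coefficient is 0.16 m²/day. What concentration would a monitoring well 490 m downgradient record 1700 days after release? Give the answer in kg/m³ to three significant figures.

0.0344 kg/m³

For an instantaneous plane source, C(x,t) = M/(n_e·A·√(4πDt)) · exp(−(x−vt)²/(4Dt)), with n_e·A the pore (flow) area.
Plume center vt = 0.30 × 1700 = 510 m, so the well at 490 m is 20 m upgradient of the peak.
√(4πDt) = 58.46 m, giving peak height M/(n_e·A·√(4πDt)) = 13/(0.28 × 16 × 58.46) = 0.04964 kg/m³.
(x−vt)²/(4Dt) = (-20)²/(4 × 0.16 × 1700) = 0.3676; exp(−0.3676) = 0.6924.
C = 0.04964 × 0.6924 = 0.0344 kg/m³.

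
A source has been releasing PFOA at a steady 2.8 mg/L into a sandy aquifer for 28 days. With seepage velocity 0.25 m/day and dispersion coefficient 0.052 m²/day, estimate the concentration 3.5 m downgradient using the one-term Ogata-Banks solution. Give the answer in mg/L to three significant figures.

For a continuous step input, C/C₀ ≈ ½·erfc((x−vt)/(2√(Dt))).
vt = 0.25 × 28 = 7 m and 2√(Dt) = 2√(0.052 × 28) = 2.413 m.
Argument (x−vt)/(2√(Dt)) = (3.5 − 7)/2.413 = -1.450; ½·erfc(-1.450) = 0.9798.
C = 2.8 × 0.9798 = 2.74 mg/L.

2.74 mg/L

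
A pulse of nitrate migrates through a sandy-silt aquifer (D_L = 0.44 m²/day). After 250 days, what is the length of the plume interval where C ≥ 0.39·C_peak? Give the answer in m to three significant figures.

40.7 m

The plume is Gaussian with σ = √(2Dt) = √(2 × 0.44 × 250) = 14.83 m.
C/C_peak = exp(−Δx²/(2σ²)) = 0.39 ⇒ Δx = σ·√(−2 ln 0.39) = 14.83 × 1.372 = 20.35 m.
Width = 2Δx = 40.7 m.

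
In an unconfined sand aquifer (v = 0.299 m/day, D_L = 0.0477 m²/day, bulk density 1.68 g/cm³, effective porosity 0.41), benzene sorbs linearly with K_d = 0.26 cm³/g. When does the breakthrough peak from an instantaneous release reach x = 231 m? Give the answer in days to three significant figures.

1590 days

Retardation factor R = 1 + ρ_b·K_d/n = 1 + 1.68 × 0.26/0.41 = 2.065.
Sorption retards both mechanisms: v_R = v/R = 0.1448 m/day, D_R = D/R = 0.02310 m²/day.
Peak time from v_R²t² + 2D_R t − x² = 0: t = (√(D_R² + v_R²x²) − D_R)/v_R².
√(D_R² + v_R²x²) = √(0.02310² + 0.1448² × 231²) = 33.45; v_R² = 0.02097.
t = (33.45 − 0.02310)/0.02097 = 1590 days.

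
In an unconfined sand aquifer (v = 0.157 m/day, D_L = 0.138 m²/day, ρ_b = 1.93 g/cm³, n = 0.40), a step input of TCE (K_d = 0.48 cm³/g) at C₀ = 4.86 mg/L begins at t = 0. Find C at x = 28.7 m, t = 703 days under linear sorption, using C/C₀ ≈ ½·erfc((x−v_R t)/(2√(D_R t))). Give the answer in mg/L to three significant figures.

Retardation factor R = 1 + ρ_b·K_d/n = 1 + 1.93 × 0.48/0.40 = 3.316.
Sorption retards both mechanisms: v_R = v/R = 0.04735 m/day, D_R = D/R = 0.04162 m²/day.
v_R·t = 0.04735 × 703 = 33.28705 m; 2√(D_R t) = 10.82 m; argument = (28.7 − 33.28705)/10.82 = -0.4239.
C = C₀ × ½·erfc(-0.4239) = 4.86 × 0.7256 = 3.53 mg/L.

3.53 mg/L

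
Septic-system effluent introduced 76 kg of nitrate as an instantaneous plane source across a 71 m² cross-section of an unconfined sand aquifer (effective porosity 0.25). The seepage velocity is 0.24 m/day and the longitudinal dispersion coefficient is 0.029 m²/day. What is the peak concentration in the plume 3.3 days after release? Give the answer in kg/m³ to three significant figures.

3.90 kg/m³

The peak of an instantaneous 1D plume sits at x = vt; there the Gaussian factor is 1 and C_max = M/(n_e·A·√(4πDt)), where n_e·A is the pore area the mass is dissolved in.
√(4πDt) = √(4π × 0.029 × 3.3) = 1.097 m, so C_max = 76/(0.25 × 71 × 1.097) = 3.90 kg/m³.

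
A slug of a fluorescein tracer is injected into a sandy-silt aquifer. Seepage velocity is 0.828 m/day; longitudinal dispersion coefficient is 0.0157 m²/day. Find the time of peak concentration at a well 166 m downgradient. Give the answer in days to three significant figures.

200 days

For the 1D instantaneous-source solution, setting ∂C/∂t = 0 at fixed x gives v²t² + 2Dt − x² = 0, so t = (√(D² + v²x²) − D)/v².
√(D² + v²x²) = √(0.0157² + 0.828² × 166²) = 137.4; v² = 0.685584.
t = (137.4 − 0.0157)/0.685584 = 200 days (vs. the pure-advection estimate x/v = 200 d).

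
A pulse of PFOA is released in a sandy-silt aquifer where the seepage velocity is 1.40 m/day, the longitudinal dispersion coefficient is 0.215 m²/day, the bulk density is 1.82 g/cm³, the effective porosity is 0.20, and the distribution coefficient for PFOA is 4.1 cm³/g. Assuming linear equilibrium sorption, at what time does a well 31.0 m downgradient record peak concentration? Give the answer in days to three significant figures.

844 days

Retardation factor R = 1 + ρ_b·K_d/n = 1 + 1.82 × 4.1/0.20 = 38.31.
Sorption retards both mechanisms: v_R = v/R = 0.03654 m/day, D_R = D/R = 0.005612 m²/day.
Peak time from v_R²t² + 2D_R t − x² = 0: t = (√(D_R² + v_R²x²) − D_R)/v_R².
√(D_R² + v_R²x²) = √(0.005612² + 0.03654² × 31.0²) = 1.133; v_R² = 0.001335.
t = (1.133 − 0.005612)/0.001335 = 844 days.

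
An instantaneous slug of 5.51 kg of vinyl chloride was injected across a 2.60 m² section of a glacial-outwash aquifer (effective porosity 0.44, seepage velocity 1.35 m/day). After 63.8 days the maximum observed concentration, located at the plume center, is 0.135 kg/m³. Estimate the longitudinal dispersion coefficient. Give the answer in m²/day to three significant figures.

At the plume center C_max = M/(n_e·A·√(4πDt)), so D = M²/(4πt·(n_e·A·C_max)²).
n_e·A·C_max = 0.44 × 2.60 × 0.135 = 0.1544 kg/m.
D = 5.51²/(4π × 63.8 × 0.1544²) = 1.59 m²/day.

1.59 m²/day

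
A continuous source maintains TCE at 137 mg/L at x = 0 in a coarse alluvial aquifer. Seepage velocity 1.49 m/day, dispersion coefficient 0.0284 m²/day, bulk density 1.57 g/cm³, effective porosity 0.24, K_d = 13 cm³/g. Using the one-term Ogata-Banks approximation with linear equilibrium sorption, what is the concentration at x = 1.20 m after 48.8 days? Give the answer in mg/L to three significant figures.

Retardation factor R = 1 + ρ_b·K_d/n = 1 + 1.57 × 13/0.24 = 86.04.
Sorption retards both mechanisms: v_R = v/R = 0.01732 m/day, D_R = D/R = 0.0003301 m²/day.
v_R·t = 0.01732 × 48.8 = 0.845216 m; 2√(D_R t) = 0.2538 m; argument = (1.20 − 0.845216)/0.2538 = 1.398.
C = C₀ × ½·erfc(1.398) = 137 × 0.02402 = 3.29 mg/L.

3.29 mg/L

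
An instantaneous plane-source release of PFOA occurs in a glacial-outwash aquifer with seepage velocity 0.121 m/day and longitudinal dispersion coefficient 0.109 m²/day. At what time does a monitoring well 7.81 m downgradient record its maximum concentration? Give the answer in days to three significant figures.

57.5 days

For the 1D instantaneous-source solution, setting ∂C/∂t = 0 at fixed x gives v²t² + 2Dt − x² = 0, so t = (√(D² + v²x²) − D)/v².
√(D² + v²x²) = √(0.109² + 0.121² × 7.81²) = 0.9513; v² = 0.014641.
t = (0.9513 − 0.109)/0.014641 = 57.5 days (vs. the pure-advection estimate x/v = 64.5 d).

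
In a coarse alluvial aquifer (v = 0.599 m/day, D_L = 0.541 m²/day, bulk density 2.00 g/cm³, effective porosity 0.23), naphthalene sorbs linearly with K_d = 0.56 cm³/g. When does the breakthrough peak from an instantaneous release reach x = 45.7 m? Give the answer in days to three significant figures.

439 days

Retardation factor R = 1 + ρ_b·K_d/n = 1 + 2.00 × 0.56/0.23 = 5.870.
Sorption retards both mechanisms: v_R = v/R = 0.1020 m/day, D_R = D/R = 0.09216 m²/day.
Peak time from v_R²t² + 2D_R t − x² = 0: t = (√(D_R² + v_R²x²) − D_R)/v_R².
√(D_R² + v_R²x²) = √(0.09216² + 0.1020² × 45.7²) = 4.662; v_R² = 0.01040.
t = (4.662 − 0.09216)/0.01040 = 439 days.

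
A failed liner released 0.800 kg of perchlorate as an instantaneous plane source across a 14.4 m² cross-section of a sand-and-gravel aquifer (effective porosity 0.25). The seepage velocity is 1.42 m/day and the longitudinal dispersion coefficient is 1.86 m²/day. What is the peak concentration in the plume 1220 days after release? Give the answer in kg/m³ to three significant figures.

The peak of an instantaneous 1D plume sits at x = vt; there the Gaussian factor is 1 and C_max = M/(n_e·A·√(4πDt)), where n_e·A is the pore area the mass is dissolved in.
√(4πDt) = √(4π × 1.86 × 1220) = 168.9 m, so C_max = 0.800/(0.25 × 14.4 × 168.9) = 0.00132 kg/m³.

0.00132 kg/m³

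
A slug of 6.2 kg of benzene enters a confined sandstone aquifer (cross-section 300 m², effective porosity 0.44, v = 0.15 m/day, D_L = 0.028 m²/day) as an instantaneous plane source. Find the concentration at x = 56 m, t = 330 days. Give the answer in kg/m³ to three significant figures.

0.00139 kg/m³

For an instantaneous plane source, C(x,t) = M/(n_e·A·√(4πDt)) · exp(−(x−vt)²/(4Dt)), with n_e·A the pore (flow) area.
Plume center vt = 0.15 × 330 = 49.5 m, so the well at 56 m is 6.5 m downgradient of the peak.
√(4πDt) = 10.78 m, giving peak height M/(n_e·A·√(4πDt)) = 6.2/(0.44 × 300 × 10.78) = 0.004357 kg/m³.
(x−vt)²/(4Dt) = (6.5)²/(4 × 0.028 × 330) = 1.143; exp(−1.143) = 0.3189.
C = 0.004357 × 0.3189 = 0.00139 kg/m³.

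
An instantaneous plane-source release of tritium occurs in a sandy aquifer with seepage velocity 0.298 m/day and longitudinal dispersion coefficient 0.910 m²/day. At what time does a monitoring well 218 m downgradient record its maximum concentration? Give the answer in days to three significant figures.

721 days

For the 1D instantaneous-source solution, setting ∂C/∂t = 0 at fixed x gives v²t² + 2Dt − x² = 0, so t = (√(D² + v²x²) − D)/v².
√(D² + v²x²) = √(0.910² + 0.298² × 218²) = 64.97; v² = 0.088804.
t = (64.97 − 0.910)/0.088804 = 721 days (vs. the pure-advection estimate x/v = 732 d).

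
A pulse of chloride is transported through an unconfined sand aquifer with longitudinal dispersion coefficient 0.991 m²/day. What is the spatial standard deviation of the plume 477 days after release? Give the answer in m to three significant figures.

Dispersive spreading gives a Gaussian with σ² = 2Dt; advection only shifts the center.
σ = √(2 × 0.991 × 477) = 30.7 m.

30.7 m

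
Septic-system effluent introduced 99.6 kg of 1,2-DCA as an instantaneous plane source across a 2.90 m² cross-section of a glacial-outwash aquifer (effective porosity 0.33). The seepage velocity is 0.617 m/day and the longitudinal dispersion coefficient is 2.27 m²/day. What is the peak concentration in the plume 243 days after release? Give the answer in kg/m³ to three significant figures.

The peak of an instantaneous 1D plume sits at x = vt; there the Gaussian factor is 1 and C_max = M/(n_e·A·√(4πDt)), where n_e·A is the pore area the mass is dissolved in.
√(4πDt) = √(4π × 2.27 × 243) = 83.26 m, so C_max = 99.6/(0.33 × 2.90 × 83.26) = 1.25 kg/m³.

1.25 kg/m³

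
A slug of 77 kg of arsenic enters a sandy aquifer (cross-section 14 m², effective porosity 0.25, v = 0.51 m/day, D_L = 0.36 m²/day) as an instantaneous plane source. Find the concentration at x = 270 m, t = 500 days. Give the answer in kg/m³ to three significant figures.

For an instantaneous plane source, C(x,t) = M/(n_e·A·√(4πDt)) · exp(−(x−vt)²/(4Dt)), with n_e·A the pore (flow) area.
Plume center vt = 0.51 × 500 = 255 m, so the well at 270 m is 15 m downgradient of the peak.
√(4πDt) = 47.56 m, giving peak height M/(n_e·A·√(4πDt)) = 77/(0.25 × 14 × 47.56) = 0.4626 kg/m³.
(x−vt)²/(4Dt) = (15)²/(4 × 0.36 × 500) = 0.3125; exp(−0.3125) = 0.7316.
C = 0.4626 × 0.7316 = 0.338 kg/m³.

0.338 kg/m³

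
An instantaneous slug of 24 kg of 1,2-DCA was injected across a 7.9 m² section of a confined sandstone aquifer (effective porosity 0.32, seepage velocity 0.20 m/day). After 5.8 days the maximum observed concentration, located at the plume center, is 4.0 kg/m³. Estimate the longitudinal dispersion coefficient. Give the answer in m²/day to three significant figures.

0.0773 m²/day

At the plume center C_max = M/(n_e·A·√(4πDt)), so D = M²/(4πt·(n_e·A·C_max)²).
n_e·A·C_max = 0.32 × 7.9 × 4.0 = 10.11 kg/m.
D = 24²/(4π × 5.8 × 10.11²) = 0.0773 m²/day.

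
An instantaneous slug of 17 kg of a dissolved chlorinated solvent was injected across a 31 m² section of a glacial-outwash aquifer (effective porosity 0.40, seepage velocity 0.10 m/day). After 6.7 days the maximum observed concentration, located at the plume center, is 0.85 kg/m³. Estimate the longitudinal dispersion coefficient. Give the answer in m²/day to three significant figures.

0.0309 m²/day

At the plume center C_max = M/(n_e·A·√(4πDt)), so D = M²/(4πt·(n_e·A·C_max)²).
n_e·A·C_max = 0.40 × 31 × 0.85 = 10.54 kg/m.
D = 17²/(4π × 6.7 × 10.54²) = 0.0309 m²/day.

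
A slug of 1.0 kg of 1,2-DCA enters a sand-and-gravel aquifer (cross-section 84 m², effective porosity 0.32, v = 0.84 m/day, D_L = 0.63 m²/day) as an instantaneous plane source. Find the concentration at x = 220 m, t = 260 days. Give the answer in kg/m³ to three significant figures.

0.000817 kg/m³

For an instantaneous plane source, C(x,t) = M/(n_e·A·√(4πDt)) · exp(−(x−vt)²/(4Dt)), with n_e·A the pore (flow) area.
Plume center vt = 0.84 × 260 = 218.4 m, so the well at 220 m is 1.6 m downgradient of the peak.
√(4πDt) = 45.37 m, giving peak height M/(n_e·A·√(4πDt)) = 1.0/(0.32 × 84 × 45.37) = 0.0008200 kg/m³.
(x−vt)²/(4Dt) = (1.6)²/(4 × 0.63 × 260) = 0.003907; exp(−0.003907) = 0.9961.
C = 0.0008200 × 0.9961 = 0.000817 kg/m³.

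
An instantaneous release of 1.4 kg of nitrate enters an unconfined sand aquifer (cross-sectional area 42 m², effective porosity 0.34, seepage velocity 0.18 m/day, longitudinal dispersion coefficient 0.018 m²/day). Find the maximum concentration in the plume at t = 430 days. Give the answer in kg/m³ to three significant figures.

The peak of an instantaneous 1D plume sits at x = vt; there the Gaussian factor is 1 and C_max = M/(n_e·A·√(4πDt)), where n_e·A is the pore area the mass is dissolved in.
√(4πDt) = √(4π × 0.018 × 430) = 9.862 m, so C_max = 1.4/(0.34 × 42 × 9.862) = 0.00994 kg/m³.

0.00994 kg/m³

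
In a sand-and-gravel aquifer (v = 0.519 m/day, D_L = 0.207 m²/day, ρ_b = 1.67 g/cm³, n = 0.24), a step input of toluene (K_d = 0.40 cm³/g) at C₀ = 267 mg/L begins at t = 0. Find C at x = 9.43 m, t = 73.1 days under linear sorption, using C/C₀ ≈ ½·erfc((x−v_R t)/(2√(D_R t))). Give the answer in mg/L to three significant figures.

156 mg/L

Retardation factor R = 1 + ρ_b·K_d/n = 1 + 1.67 × 0.40/0.24 = 3.783.
Sorption retards both mechanisms: v_R = v/R = 0.1372 m/day, D_R = D/R = 0.05472 m²/day.
v_R·t = 0.1372 × 73.1 = 10.02932 m; 2√(D_R t) = 4.000 m; argument = (9.43 − 10.02932)/4.000 = -0.1498.
C = C₀ × ½·erfc(-0.1498) = 267 × 0.5839 = 156 mg/L.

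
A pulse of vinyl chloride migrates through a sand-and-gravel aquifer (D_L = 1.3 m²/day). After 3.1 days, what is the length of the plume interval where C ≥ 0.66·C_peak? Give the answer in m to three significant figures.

5.18 m

The plume is Gaussian with σ = √(2Dt) = √(2 × 1.3 × 3.1) = 2.839 m.
C/C_peak = exp(−Δx²/(2σ²)) = 0.66 ⇒ Δx = σ·√(−2 ln 0.66) = 2.839 × 0.9116 = 2.588 m.
Width = 2Δx = 5.18 m.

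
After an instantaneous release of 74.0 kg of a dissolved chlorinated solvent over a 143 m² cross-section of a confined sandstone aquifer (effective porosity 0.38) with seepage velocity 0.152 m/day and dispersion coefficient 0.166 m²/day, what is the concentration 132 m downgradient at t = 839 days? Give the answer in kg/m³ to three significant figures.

0.0314 kg/m³

For an instantaneous plane source, C(x,t) = M/(n_e·A·√(4πDt)) · exp(−(x−vt)²/(4Dt)), with n_e·A the pore (flow) area.
Plume center vt = 0.152 × 839 = 127.528 m, so the well at 132 m is 4.472 m downgradient of the peak.
√(4πDt) = 41.84 m, giving peak height M/(n_e·A·√(4πDt)) = 74.0/(0.38 × 143 × 41.84) = 0.03255 kg/m³.
(x−vt)²/(4Dt) = (4.472)²/(4 × 0.166 × 839) = 0.03590; exp(−0.03590) = 0.9647.
C = 0.03255 × 0.9647 = 0.0314 kg/m³.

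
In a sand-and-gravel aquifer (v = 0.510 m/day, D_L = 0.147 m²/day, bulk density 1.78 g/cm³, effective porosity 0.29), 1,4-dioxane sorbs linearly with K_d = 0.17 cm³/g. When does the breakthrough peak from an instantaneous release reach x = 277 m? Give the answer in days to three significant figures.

Retardation factor R = 1 + ρ_b·K_d/n = 1 + 1.78 × 0.17/0.29 = 2.043.
Sorption retards both mechanisms: v_R = v/R = 0.2496 m/day, D_R = D/R = 0.07195 m²/day.
Peak time from v_R²t² + 2D_R t − x² = 0: t = (√(D_R² + v_R²x²) − D_R)/v_R².
√(D_R² + v_R²x²) = √(0.07195² + 0.2496² × 277²) = 69.14; v_R² = 0.06230.
t = (69.14 − 0.07195)/0.06230 = 1110 days.

1110 days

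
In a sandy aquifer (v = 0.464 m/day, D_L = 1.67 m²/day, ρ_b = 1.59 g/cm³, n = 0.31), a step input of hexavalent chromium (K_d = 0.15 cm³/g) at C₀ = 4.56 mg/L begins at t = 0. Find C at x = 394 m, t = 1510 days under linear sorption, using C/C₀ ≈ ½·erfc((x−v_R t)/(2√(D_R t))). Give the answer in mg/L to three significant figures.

2.35 mg/L

Retardation factor R = 1 + ρ_b·K_d/n = 1 + 1.59 × 0.15/0.31 = 1.769.
Sorption retards both mechanisms: v_R = v/R = 0.2623 m/day, D_R = D/R = 0.9440 m²/day.
v_R·t = 0.2623 × 1510 = 396.073 m; 2√(D_R t) = 75.51 m; argument = (394 − 396.073)/75.51 = -0.02745.
C = C₀ × ½·erfc(-0.02745) = 4.56 × 0.5155 = 2.35 mg/L.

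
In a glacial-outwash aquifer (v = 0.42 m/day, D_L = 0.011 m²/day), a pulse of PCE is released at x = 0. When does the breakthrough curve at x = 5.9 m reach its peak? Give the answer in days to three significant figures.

14.0 days

For the 1D instantaneous-source solution, setting ∂C/∂t = 0 at fixed x gives v²t² + 2Dt − x² = 0, so t = (√(D² + v²x²) − D)/v².
√(D² + v²x²) = √(0.011² + 0.42² × 5.9²) = 2.478; v² = 0.1764.
t = (2.478 − 0.011)/0.1764 = 14.0 days (vs. the pure-advection estimate x/v = 14.0 d).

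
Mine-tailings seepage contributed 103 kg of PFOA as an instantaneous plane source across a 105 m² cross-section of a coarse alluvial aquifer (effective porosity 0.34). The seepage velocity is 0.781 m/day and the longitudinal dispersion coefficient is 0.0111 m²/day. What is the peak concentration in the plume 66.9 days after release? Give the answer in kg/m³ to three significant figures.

The peak of an instantaneous 1D plume sits at x = vt; there the Gaussian factor is 1 and C_max = M/(n_e·A·√(4πDt)), where n_e·A is the pore area the mass is dissolved in.
√(4πDt) = √(4π × 0.0111 × 66.9) = 3.055 m, so C_max = 103/(0.34 × 105 × 3.055) = 0.944 kg/m³.

0.944 kg/m³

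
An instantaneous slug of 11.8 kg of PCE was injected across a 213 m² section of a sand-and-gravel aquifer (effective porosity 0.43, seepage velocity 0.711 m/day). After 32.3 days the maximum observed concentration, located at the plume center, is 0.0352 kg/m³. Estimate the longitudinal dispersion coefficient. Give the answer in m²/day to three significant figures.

At the plume center C_max = M/(n_e·A·√(4πDt)), so D = M²/(4πt·(n_e·A·C_max)²).
n_e·A·C_max = 0.43 × 213 × 0.0352 = 3.224 kg/m.
D = 11.8²/(4π × 32.3 × 3.224²) = 0.0330 m²/day.

0.0330 m²/day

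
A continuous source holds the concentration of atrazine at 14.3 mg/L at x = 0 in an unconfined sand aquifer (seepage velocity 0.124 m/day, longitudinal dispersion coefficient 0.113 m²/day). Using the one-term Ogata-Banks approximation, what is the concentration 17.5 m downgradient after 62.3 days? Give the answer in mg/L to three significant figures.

For a continuous step input, C/C₀ ≈ ½·erfc((x−vt)/(2√(Dt))).
vt = 0.124 × 62.3 = 7.7252 m and 2√(Dt) = 2√(0.113 × 62.3) = 5.307 m.
Argument (x−vt)/(2√(Dt)) = (17.5 − 7.7252)/5.307 = 1.842; ½·erfc(1.842) = 0.004594.
C = 14.3 × 0.004594 = 0.0657 mg/L.

0.0657 mg/L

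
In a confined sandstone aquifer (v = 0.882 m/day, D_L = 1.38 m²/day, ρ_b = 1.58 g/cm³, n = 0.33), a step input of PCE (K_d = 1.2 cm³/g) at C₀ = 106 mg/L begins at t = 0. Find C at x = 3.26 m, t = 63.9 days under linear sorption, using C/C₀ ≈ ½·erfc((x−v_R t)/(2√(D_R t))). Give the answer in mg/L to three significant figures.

89.1 mg/L

Retardation factor R = 1 + ρ_b·K_d/n = 1 + 1.58 × 1.2/0.33 = 6.745.
Sorption retards both mechanisms: v_R = v/R = 0.1308 m/day, D_R = D/R = 0.2046 m²/day.
v_R·t = 0.1308 × 63.9 = 8.35812 m; 2√(D_R t) = 7.232 m; argument = (3.26 − 8.35812)/7.232 = -0.7049.
C = C₀ × ½·erfc(-0.7049) = 106 × 0.8406 = 89.1 mg/L.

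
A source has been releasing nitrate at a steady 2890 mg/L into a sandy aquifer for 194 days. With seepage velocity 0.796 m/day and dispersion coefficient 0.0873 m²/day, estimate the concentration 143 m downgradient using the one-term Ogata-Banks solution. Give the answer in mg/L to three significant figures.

2820 mg/L

For a continuous step input, C/C₀ ≈ ½·erfc((x−vt)/(2√(Dt))).
vt = 0.796 × 194 = 154.424 m and 2√(Dt) = 2√(0.0873 × 194) = 8.231 m.
Argument (x−vt)/(2√(Dt)) = (143 − 154.424)/8.231 = -1.388; ½·erfc(-1.388) = 0.9752.
C = 2890 × 0.9752 = 2820 mg/L.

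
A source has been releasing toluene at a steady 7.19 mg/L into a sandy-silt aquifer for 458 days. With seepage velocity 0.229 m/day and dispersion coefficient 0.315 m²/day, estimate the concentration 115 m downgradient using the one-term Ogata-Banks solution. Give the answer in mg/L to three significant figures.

1.98 mg/L

For a continuous step input, C/C₀ ≈ ½·erfc((x−vt)/(2√(Dt))).
vt = 0.229 × 458 = 104.882 m and 2√(Dt) = 2√(0.315 × 458) = 24.02 m.
Argument (x−vt)/(2√(Dt)) = (115 − 104.882)/24.02 = 0.4212; ½·erfc(0.4212) = 0.2757.
C = 7.19 × 0.2757 = 1.98 mg/L.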